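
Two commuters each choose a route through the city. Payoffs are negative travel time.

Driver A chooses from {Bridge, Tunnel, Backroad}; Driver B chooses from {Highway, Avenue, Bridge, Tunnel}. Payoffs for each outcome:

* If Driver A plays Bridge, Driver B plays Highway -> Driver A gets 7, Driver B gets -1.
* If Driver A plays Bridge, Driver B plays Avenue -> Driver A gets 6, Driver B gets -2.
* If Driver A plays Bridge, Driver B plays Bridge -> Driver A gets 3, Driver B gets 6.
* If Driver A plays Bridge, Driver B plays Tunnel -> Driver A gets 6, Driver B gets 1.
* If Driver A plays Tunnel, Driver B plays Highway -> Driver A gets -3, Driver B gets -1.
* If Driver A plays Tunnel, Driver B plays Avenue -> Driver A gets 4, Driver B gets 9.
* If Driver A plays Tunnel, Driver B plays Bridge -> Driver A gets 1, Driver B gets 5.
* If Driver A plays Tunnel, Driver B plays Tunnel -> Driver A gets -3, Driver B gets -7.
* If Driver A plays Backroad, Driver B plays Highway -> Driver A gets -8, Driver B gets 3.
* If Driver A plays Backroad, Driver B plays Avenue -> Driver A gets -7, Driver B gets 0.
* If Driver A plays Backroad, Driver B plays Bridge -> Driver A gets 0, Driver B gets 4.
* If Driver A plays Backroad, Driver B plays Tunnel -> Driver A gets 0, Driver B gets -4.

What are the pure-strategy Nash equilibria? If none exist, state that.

Check each profile: it is a Nash equilibrium iff no player can strictly gain by switching unilaterally.
(Bridge, Highway): Driver B can switch to Bridge (-1 → 6). Not NE.
(Bridge, Avenue): Driver B can switch to Highway (-2 → -1). Not NE.
(Bridge, Bridge): Driver A gets 3, best alternative 1; Driver B gets 6, best alternative 1. No profitable deviation — NE.
(Bridge, Tunnel): Driver B can switch to Bridge (1 → 6). Not NE.
(Tunnel, Highway): Driver A can switch to Bridge (-3 → 7). Not NE.
(Tunnel, Avenue): Driver A can switch to Bridge (4 → 6). Not NE.
(Tunnel, Bridge): Driver A can switch to Bridge (1 → 3). Not NE.
(Tunnel, Tunnel): Driver A can switch to Bridge (-3 → 6). Not NE.
(Backroad, Highway): Driver A can switch to Bridge (-8 → 7). Not NE.
(The remaining 3 profiles each have a profitable deviation by the same check.)

(Bridge, Bridge)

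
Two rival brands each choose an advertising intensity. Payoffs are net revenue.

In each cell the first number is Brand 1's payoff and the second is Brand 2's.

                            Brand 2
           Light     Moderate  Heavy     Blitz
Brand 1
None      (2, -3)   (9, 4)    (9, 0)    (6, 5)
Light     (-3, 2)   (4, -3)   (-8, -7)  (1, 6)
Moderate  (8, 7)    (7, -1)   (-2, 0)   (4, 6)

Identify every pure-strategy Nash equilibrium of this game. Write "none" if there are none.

Check each profile: it is a Nash equilibrium iff no player can strictly gain by switching unilaterally.
(None, Light): Brand 1 can switch to Moderate (2 → 8). Not NE.
(None, Moderate): Brand 2 can switch to Blitz (4 → 5). Not NE.
(None, Heavy): Brand 2 can switch to Moderate (0 → 4). Not NE.
(None, Blitz): Brand 1 gets 6, best alternative 4; Brand 2 gets 5, best alternative 4. No profitable deviation — NE.
(Light, Light): Brand 1 can switch to None (-3 → 2). Not NE.
(Light, Moderate): Brand 1 can switch to None (4 → 9). Not NE.
(Light, Heavy): Brand 1 can switch to None (-8 → 9). Not NE.
(Light, Blitz): Brand 1 can switch to None (1 → 6). Not NE.
(Moderate, Light): Brand 1 gets 8, best alternative 2; Brand 2 gets 7, best alternative 6. No profitable deviation — NE.
(Moderate, Moderate): Brand 1 can switch to None (7 → 9). Not NE.
(The remaining 2 profiles each have a profitable deviation by the same check.)

Pure-strategy Nash equilibria: (None, Blitz) and (Moderate, Light)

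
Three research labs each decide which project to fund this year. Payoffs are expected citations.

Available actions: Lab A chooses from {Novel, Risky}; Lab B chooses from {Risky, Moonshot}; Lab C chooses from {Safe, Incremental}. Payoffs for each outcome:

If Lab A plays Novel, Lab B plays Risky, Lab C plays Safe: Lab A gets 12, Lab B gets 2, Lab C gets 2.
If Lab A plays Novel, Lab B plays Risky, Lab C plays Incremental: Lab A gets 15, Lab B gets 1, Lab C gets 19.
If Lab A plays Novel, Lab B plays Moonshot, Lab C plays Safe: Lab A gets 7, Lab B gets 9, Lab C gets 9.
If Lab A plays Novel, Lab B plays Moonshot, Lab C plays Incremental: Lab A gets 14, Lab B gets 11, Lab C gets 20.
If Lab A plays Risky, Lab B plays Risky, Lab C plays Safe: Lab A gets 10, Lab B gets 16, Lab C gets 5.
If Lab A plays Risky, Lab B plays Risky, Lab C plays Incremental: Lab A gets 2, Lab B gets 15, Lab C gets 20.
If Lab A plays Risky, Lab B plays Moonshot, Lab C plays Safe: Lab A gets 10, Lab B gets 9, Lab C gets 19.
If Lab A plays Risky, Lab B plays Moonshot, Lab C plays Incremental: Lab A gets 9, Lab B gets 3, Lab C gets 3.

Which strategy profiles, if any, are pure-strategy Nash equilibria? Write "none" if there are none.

(Novel, Moonshot, Incremental)

(Novel, Risky, Safe): Lab B can switch to Moonshot (2 → 9). Not NE.
(Novel, Risky, Incremental): Lab B can switch to Moonshot (1 → 11). Not NE.
(Novel, Moonshot, Safe): Lab A can switch to Risky (7 → 10). Not NE.
(Novel, Moonshot, Incremental): Lab A gets 14, best alternative 9; Lab B gets 11, best alternative 1; Lab C gets 20, best alternative 9. No profitable deviation — NE.
(Risky, Risky, Safe): Lab A can switch to Novel (10 → 12). Not NE.
(Risky, Risky, Incremental): Lab A can switch to Novel (2 → 15). Not NE.
(Risky, Moonshot, Safe): Lab B can switch to Risky (9 → 16). Not NE.
(Risky, Moonshot, Incremental): Lab A can switch to Novel (9 → 14). Not NE.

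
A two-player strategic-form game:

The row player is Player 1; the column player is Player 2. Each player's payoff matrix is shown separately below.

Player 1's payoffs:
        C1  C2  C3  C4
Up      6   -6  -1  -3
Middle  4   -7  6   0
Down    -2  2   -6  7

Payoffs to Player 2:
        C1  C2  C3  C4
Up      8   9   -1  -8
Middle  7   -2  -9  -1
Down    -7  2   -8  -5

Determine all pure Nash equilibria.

Player 1 against C1: payoffs 6, 4, -2 → best response Up.
Player 1 against C2: payoffs -6, -7, 2 → best response Down.
Player 1 against C3: payoffs -1, 6, -6 → best response Middle.
Player 1 against C4: payoffs -3, 0, 7 → best response Down.
Player 2 against Up: payoffs 8, 9, -1, -8 → best response C2.
Player 2 against Middle: payoffs 7, -2, -9, -1 → best response C1.
Player 2 against Down: payoffs -7, 2, -8, -5 → best response C2.
Mutual best responses: (Down, C2).

The unique pure-strategy Nash equilibrium is (Down, C2).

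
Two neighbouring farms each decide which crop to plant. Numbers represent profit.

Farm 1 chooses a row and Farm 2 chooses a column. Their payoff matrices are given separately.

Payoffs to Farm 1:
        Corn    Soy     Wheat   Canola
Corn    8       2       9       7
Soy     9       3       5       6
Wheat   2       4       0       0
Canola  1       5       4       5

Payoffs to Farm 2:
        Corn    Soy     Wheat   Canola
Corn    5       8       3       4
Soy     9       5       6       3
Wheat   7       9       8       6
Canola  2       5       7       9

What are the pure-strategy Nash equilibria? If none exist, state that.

Farm 1 against Corn: payoffs 8, 9, 2, 1 → best response Soy.
Farm 1 against Soy: payoffs 2, 3, 4, 5 → best response Canola.
Farm 1 against Wheat: payoffs 9, 5, 0, 4 → best response Corn.
Farm 1 against Canola: payoffs 7, 6, 0, 5 → best response Corn.
Farm 2 against Corn: payoffs 5, 8, 3, 4 → best response Soy.
Farm 2 against Soy: payoffs 9, 5, 6, 3 → best response Corn.
Farm 2 against Wheat: payoffs 7, 9, 8, 6 → best response Soy.
Farm 2 against Canola: payoffs 2, 5, 7, 9 → best response Canola.
Mutual best responses: (Soy, Corn).

The unique pure-strategy Nash equilibrium is (Soy, Corn).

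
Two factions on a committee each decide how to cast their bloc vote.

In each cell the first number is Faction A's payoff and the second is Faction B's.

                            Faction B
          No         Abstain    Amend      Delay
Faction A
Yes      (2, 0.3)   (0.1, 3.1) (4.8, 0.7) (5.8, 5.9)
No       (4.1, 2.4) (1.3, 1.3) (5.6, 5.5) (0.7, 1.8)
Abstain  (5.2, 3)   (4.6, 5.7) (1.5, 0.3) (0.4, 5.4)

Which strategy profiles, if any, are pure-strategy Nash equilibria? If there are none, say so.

Pure-strategy Nash equilibria: (Yes, Delay); (No, Amend); (Abstain, Abstain)

Faction A against No: payoffs 2, 4.1, 5.2 → best response Abstain.
Faction A against Abstain: payoffs 0.1, 1.3, 4.6 → best response Abstain.
Faction A against Amend: payoffs 4.8, 5.6, 1.5 → best response No.
Faction A against Delay: payoffs 5.8, 0.7, 0.4 → best response Yes.
Faction B against Yes: payoffs 0.3, 3.1, 0.7, 5.9 → best response Delay.
Faction B against No: payoffs 2.4, 1.3, 5.5, 1.8 → best response Amend.
Faction B against Abstain: payoffs 3, 5.7, 0.3, 5.4 → best response Abstain.
Mutual best responses: (Yes, Delay); (No, Amend); (Abstain, Abstain).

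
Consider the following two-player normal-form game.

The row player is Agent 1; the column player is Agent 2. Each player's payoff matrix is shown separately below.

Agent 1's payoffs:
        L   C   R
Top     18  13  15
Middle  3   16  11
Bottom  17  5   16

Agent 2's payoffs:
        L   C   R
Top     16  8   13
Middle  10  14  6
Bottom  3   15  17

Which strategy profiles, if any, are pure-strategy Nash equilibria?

Agent 1 against L: payoffs 18, 3, 17 → best response Top.
Agent 1 against C: payoffs 13, 16, 5 → best response Middle.
Agent 1 against R: payoffs 15, 11, 16 → best response Bottom.
Agent 2 against Top: payoffs 16, 8, 13 → best response L.
Agent 2 against Middle: payoffs 10, 14, 6 → best response C.
Agent 2 against Bottom: payoffs 3, 15, 17 → best response R.
Mutual best responses: (Top, L); (Middle, C); (Bottom, R).

Pure-strategy Nash equilibria: (Top, L), (Middle, C), (Bottom, R)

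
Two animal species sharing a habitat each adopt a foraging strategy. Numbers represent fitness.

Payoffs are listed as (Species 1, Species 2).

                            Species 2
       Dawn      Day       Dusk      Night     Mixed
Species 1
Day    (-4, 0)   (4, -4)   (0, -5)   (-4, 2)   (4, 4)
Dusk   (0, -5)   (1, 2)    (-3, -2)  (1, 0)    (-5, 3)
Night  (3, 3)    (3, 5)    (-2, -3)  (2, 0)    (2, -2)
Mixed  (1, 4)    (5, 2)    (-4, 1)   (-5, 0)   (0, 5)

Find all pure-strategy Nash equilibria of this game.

(Day, Dawn): Species 1 can switch to Dusk (-4 → 0). Not NE.
(Day, Day): Species 1 can switch to Mixed (4 → 5). Not NE.
(Day, Dusk): Species 2 can switch to Dawn (-5 → 0). Not NE.
(Day, Night): Species 1 can switch to Dusk (-4 → 1). Not NE.
(Day, Mixed): Species 1 gets 4, best alternative 2; Species 2 gets 4, best alternative 2. No profitable deviation — NE.
(Dusk, Dawn): Species 1 can switch to Night (0 → 3). Not NE.
(Dusk, Day): Species 1 can switch to Day (1 → 4). Not NE.
(Dusk, Dusk): Species 1 can switch to Day (-3 → 0). Not NE.
(Dusk, Night): Species 1 can switch to Night (1 → 2). Not NE.
(Dusk, Mixed): Species 1 can switch to Day (-5 → 4). Not NE.
(Night, Dawn): Species 2 can switch to Day (3 → 5). Not NE.
(The remaining 9 profiles each have a profitable deviation by the same check.)

(Day, Mixed)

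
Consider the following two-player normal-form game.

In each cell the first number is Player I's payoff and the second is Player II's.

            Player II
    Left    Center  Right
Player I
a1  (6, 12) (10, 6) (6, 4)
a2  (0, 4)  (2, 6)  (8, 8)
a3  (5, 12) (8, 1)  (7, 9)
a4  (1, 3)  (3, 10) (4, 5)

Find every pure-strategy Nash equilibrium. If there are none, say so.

The pure Nash equilibria are (a1, Left) and (a2, Right).

Player I against Left: payoffs 6, 0, 5, 1 → best response a1.
Player I against Center: payoffs 10, 2, 8, 3 → best response a1.
Player I against Right: payoffs 6, 8, 7, 4 → best response a2.
Player II against a1: payoffs 12, 6, 4 → best response Left.
Player II against a2: payoffs 4, 6, 8 → best response Right.
Player II against a3: payoffs 12, 1, 9 → best response Left.
Player II against a4: payoffs 3, 10, 5 → best response Center.
Mutual best responses: (a1, Left); (a2, Right).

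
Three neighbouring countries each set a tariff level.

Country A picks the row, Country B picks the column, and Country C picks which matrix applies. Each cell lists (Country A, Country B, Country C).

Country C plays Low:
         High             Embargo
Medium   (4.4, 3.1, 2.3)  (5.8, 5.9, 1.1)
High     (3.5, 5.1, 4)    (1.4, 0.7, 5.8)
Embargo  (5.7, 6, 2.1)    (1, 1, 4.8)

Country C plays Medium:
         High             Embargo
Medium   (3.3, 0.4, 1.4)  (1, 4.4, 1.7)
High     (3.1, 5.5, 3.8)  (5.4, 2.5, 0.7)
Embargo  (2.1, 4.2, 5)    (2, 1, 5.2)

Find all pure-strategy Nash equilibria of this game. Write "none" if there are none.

This game has no pure Nash equilibrium.

For each strategy profile, look for a profitable unilateral deviation.
(Medium, High, Low): Country A can switch to Embargo (4.4 → 5.7). Not NE.
(Medium, High, Medium): Country B can switch to Embargo (0.4 → 4.4). Not NE.
(Medium, Embargo, Low): Country C can switch to Medium (1.1 → 1.7). Not NE.
(Medium, Embargo, Medium): Country A can switch to High (1 → 5.4). Not NE.
(High, High, Low): Country A can switch to Medium (3.5 → 4.4). Not NE.
(High, High, Medium): Country A can switch to Medium (3.1 → 3.3). Not NE.
(High, Embargo, Low): Country A can switch to Medium (1.4 → 5.8). Not NE.
(High, Embargo, Medium): Country B can switch to High (2.5 → 5.5). Not NE.
(Embargo, High, Low): Country C can switch to Medium (2.1 → 5). Not NE.
(Embargo, High, Medium): Country A can switch to Medium (2.1 → 3.3). Not NE.
(Embargo, Embargo, Low): Country A can switch to Medium (1 → 5.8). Not NE.
(Embargo, Embargo, Medium): Country A can switch to High (2 → 5.4). Not NE.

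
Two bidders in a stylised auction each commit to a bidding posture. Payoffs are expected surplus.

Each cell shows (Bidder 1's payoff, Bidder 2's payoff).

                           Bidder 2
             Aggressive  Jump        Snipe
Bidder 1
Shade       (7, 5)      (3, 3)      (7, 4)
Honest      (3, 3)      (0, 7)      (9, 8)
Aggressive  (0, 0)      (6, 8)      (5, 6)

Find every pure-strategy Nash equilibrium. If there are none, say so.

(Shade, Aggressive): Bidder 1 gets 7, best alternative 3; Bidder 2 gets 5, best alternative 4. No profitable deviation — NE.
(Shade, Jump): Bidder 1 can switch to Aggressive (3 → 6). Not NE.
(Shade, Snipe): Bidder 1 can switch to Honest (7 → 9). Not NE.
(Honest, Aggressive): Bidder 1 can switch to Shade (3 → 7). Not NE.
(Honest, Jump): Bidder 1 can switch to Shade (0 → 3). Not NE.
(Honest, Snipe): Bidder 1 gets 9, best alternative 7; Bidder 2 gets 8, best alternative 7. No profitable deviation — NE.
(Aggressive, Aggressive): Bidder 1 can switch to Shade (0 → 7). Not NE.
(Aggressive, Jump): Bidder 1 gets 6, best alternative 3; Bidder 2 gets 8, best alternative 6. No profitable deviation — NE.
(Aggressive, Snipe): Bidder 1 can switch to Shade (5 → 7). Not NE.

The pure Nash equilibria are (Shade, Aggressive) and (Honest, Snipe) and (Aggressive, Jump).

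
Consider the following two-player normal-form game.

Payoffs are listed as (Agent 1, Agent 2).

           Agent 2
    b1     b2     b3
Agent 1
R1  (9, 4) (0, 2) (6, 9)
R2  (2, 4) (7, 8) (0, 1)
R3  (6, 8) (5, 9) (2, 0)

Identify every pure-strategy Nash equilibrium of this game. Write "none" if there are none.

(R1, b1): Agent 2 can switch to b3 (4 → 9). Not NE.
(R1, b2): Agent 1 can switch to R2 (0 → 7). Not NE.
(R1, b3): Agent 1 gets 6, best alternative 2; Agent 2 gets 9, best alternative 4. No profitable deviation — NE.
(R2, b1): Agent 1 can switch to R1 (2 → 9). Not NE.
(R2, b2): Agent 1 gets 7, best alternative 5; Agent 2 gets 8, best alternative 4. No profitable deviation — NE.
(R2, b3): Agent 1 can switch to R1 (0 → 6). Not NE.
(R3, b1): Agent 1 can switch to R1 (6 → 9). Not NE.
(R3, b2): Agent 1 can switch to R2 (5 → 7). Not NE.
(The remaining 1 profile has a profitable deviation by the same check.)

(R1, b3) and (R2, b2)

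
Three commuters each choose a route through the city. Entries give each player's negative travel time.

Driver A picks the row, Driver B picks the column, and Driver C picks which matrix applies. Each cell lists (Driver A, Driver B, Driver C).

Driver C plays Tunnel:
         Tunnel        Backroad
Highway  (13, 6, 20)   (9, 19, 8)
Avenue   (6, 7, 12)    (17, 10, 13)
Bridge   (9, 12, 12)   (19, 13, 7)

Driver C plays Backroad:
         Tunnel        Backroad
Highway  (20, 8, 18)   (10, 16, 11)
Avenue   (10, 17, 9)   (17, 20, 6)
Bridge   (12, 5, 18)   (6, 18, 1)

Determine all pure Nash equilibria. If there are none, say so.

The unique pure-strategy Nash equilibrium is (Bridge, Backroad, Tunnel).

(Highway, Tunnel, Tunnel): Driver B can switch to Backroad (6 → 19). Not NE.
(Highway, Tunnel, Backroad): Driver B can switch to Backroad (8 → 16). Not NE.
(Highway, Backroad, Tunnel): Driver A can switch to Avenue (9 → 17). Not NE.
(Highway, Backroad, Backroad): Driver A can switch to Avenue (10 → 17). Not NE.
(Avenue, Tunnel, Tunnel): Driver A can switch to Highway (6 → 13). Not NE.
(Avenue, Tunnel, Backroad): Driver A can switch to Highway (10 → 20). Not NE.
(Bridge, Backroad, Tunnel): Driver A gets 19, best alternative 17; Driver B gets 13, best alternative 12; Driver C gets 7, best alternative 1. No profitable deviation — NE.
(The remaining 5 profiles each have a profitable deviation by the same check.)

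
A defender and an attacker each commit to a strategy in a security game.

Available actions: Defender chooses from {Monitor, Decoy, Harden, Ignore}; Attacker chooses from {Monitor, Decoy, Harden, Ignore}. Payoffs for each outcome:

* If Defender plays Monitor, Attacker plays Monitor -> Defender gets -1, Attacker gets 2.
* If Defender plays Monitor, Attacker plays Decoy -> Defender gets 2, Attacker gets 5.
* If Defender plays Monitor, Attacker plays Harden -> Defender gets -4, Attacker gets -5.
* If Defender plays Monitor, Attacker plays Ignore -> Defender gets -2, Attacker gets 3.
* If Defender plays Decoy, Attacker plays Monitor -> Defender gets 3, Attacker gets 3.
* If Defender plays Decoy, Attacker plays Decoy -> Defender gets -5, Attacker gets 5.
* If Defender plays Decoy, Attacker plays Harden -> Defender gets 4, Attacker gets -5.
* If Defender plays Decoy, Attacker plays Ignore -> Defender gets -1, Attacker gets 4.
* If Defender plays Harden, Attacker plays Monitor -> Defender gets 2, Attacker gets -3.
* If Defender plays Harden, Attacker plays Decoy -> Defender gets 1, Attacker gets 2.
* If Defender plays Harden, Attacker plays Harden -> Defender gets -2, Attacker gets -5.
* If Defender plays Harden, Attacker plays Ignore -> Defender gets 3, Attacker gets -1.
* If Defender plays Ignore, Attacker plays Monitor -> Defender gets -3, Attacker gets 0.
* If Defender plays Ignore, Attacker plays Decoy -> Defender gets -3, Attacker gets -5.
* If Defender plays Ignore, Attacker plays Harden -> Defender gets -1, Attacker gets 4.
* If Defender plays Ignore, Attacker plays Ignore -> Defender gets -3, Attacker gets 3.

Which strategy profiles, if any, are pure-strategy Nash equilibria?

(Monitor, Monitor): Defender can switch to Decoy (-1 → 3). Not NE.
(Monitor, Decoy): Defender gets 2, best alternative 1; Attacker gets 5, best alternative 3. No profitable deviation — NE.
(Monitor, Harden): Defender can switch to Decoy (-4 → 4). Not NE.
(Monitor, Ignore): Defender can switch to Decoy (-2 → -1). Not NE.
(Decoy, Monitor): Attacker can switch to Decoy (3 → 5). Not NE.
(Decoy, Decoy): Defender can switch to Monitor (-5 → 2). Not NE.
(Decoy, Harden): Attacker can switch to Monitor (-5 → 3). Not NE.
(Decoy, Ignore): Defender can switch to Harden (-1 → 3). Not NE.
(Harden, Monitor): Defender can switch to Decoy (2 → 3). Not NE.
(The remaining 7 profiles each have a profitable deviation by the same check.)

(Monitor, Decoy)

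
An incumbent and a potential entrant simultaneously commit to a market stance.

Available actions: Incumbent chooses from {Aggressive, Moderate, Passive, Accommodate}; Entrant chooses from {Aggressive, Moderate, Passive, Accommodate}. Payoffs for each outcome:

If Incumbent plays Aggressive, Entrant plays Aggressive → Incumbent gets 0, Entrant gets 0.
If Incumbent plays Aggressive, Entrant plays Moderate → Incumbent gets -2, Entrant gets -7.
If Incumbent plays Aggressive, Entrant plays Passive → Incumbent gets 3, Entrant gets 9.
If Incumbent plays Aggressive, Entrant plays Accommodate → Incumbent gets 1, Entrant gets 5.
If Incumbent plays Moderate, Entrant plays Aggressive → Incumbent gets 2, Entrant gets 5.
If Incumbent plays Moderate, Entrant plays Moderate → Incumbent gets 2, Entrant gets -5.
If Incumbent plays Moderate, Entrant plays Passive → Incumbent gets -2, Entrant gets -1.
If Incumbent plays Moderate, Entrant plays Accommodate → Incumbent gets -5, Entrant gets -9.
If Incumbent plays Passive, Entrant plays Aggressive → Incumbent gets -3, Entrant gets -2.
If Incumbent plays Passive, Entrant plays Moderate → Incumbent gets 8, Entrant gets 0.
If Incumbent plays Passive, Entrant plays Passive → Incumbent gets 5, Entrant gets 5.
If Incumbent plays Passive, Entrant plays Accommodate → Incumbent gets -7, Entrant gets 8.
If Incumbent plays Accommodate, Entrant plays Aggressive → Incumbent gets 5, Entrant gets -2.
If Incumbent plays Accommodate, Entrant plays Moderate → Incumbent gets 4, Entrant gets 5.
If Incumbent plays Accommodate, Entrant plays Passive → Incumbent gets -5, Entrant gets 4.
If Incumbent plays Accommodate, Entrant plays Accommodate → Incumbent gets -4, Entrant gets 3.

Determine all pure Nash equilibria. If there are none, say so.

none

Incumbent against Aggressive: payoffs 0, 2, -3, 5 → best response Accommodate.
Incumbent against Moderate: payoffs -2, 2, 8, 4 → best response Passive.
Incumbent against Passive: payoffs 3, -2, 5, -5 → best response Passive.
Incumbent against Accommodate: payoffs 1, -5, -7, -4 → best response Aggressive.
Entrant against Aggressive: payoffs 0, -7, 9, 5 → best response Passive.
Entrant against Moderate: payoffs 5, -5, -1, -9 → best response Aggressive.
Entrant against Passive: payoffs -2, 0, 5, 8 → best response Accommodate.
Entrant against Accommodate: payoffs -2, 5, 4, 3 → best response Moderate.
No profile is a mutual best response for all players.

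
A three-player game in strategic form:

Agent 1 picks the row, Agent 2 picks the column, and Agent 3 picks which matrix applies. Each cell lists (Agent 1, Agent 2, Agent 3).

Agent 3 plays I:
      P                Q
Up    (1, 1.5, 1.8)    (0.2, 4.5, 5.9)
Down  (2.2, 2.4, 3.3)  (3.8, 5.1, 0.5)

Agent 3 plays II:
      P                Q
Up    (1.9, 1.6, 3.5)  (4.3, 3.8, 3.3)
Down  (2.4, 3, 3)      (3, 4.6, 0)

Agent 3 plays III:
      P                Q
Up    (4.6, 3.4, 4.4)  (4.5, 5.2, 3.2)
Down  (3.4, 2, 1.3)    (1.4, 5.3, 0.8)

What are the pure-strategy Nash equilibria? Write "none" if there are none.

(Up, P, I): Agent 1 can switch to Down (1 → 2.2). Not NE.
(Up, P, II): Agent 1 can switch to Down (1.9 → 2.4). Not NE.
(Up, P, III): Agent 2 can switch to Q (3.4 → 5.2). Not NE.
(Up, Q, I): Agent 1 can switch to Down (0.2 → 3.8). Not NE.
(Up, Q, II): Agent 3 can switch to I (3.3 → 5.9). Not NE.
(Up, Q, III): Agent 3 can switch to I (3.2 → 5.9). Not NE.
(Down, P, I): Agent 2 can switch to Q (2.4 → 5.1). Not NE.
(Down, P, II): Agent 2 can switch to Q (3 → 4.6). Not NE.
(Down, P, III): Agent 1 can switch to Up (3.4 → 4.6). Not NE.
(Down, Q, I): Agent 3 can switch to III (0.5 → 0.8). Not NE.
(The remaining 2 profiles each have a profitable deviation by the same check.)

none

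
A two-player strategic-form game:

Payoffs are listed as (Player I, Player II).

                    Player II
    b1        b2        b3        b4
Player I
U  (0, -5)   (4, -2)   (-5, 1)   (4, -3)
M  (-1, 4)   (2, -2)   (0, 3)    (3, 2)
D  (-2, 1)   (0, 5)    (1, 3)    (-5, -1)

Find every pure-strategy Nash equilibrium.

This game has no pure Nash equilibrium.

(U, b1): Player II can switch to b2 (-5 → -2). Not NE.
(U, b2): Player II can switch to b3 (-2 → 1). Not NE.
(U, b3): Player I can switch to M (-5 → 0). Not NE.
(U, b4): Player II can switch to b2 (-3 → -2). Not NE.
(M, b1): Player I can switch to U (-1 → 0). Not NE.
(M, b2): Player I can switch to U (2 → 4). Not NE.
(M, b3): Player I can switch to D (0 → 1). Not NE.
(M, b4): Player I can switch to U (3 → 4). Not NE.
(D, b1): Player I can switch to U (-2 → 0). Not NE.
(D, b2): Player I can switch to U (0 → 4). Not NE.
(The remaining 2 profiles each have a profitable deviation by the same check.)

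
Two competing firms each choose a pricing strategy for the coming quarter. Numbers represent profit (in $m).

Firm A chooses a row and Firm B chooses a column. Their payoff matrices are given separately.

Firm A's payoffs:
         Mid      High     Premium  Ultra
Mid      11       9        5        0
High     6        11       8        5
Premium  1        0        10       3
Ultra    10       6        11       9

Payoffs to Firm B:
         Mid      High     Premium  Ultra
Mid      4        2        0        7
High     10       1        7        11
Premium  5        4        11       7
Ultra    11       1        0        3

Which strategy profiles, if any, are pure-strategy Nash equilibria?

There is no pure-strategy Nash equilibrium.

(Mid, Mid): Firm B can switch to Ultra (4 → 7). Not NE.
(Mid, High): Firm A can switch to High (9 → 11). Not NE.
(Mid, Premium): Firm A can switch to High (5 → 8). Not NE.
(Mid, Ultra): Firm A can switch to High (0 → 5). Not NE.
(High, Mid): Firm A can switch to Mid (6 → 11). Not NE.
(High, High): Firm B can switch to Mid (1 → 10). Not NE.
(High, Premium): Firm A can switch to Premium (8 → 10). Not NE.
(High, Ultra): Firm A can switch to Ultra (5 → 9). Not NE.
(Premium, Mid): Firm A can switch to Mid (1 → 11). Not NE.
(Premium, High): Firm A can switch to Mid (0 → 9). Not NE.
(Premium, Premium): Firm A can switch to Ultra (10 → 11). Not NE.
(Premium, Ultra): Firm A can switch to High (3 → 5). Not NE.
(The remaining 4 profiles each have a profitable deviation by the same check.)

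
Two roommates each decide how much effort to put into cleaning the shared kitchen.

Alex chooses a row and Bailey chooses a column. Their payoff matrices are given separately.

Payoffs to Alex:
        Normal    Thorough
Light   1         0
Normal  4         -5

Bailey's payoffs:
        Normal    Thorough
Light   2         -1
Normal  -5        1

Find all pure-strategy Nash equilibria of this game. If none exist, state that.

(Light, Normal): Alex can switch to Normal (1 → 4). Not NE.
(Light, Thorough): Bailey can switch to Normal (-1 → 2). Not NE.
(Normal, Normal): Bailey can switch to Thorough (-5 → 1). Not NE.
(Normal, Thorough): Alex can switch to Light (-5 → 0). Not NE.

There is no pure-strategy Nash equilibrium.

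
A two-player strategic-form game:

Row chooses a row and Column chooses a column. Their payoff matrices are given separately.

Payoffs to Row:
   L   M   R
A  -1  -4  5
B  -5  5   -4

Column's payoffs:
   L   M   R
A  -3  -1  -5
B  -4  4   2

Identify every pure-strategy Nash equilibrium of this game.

(A, L): Column can switch to M (-3 → -1). Not NE.
(A, M): Row can switch to B (-4 → 5). Not NE.
(A, R): Column can switch to L (-5 → -3). Not NE.
(B, L): Row can switch to A (-5 → -1). Not NE.
(B, M): Row gets 5, best alternative -4; Column gets 4, best alternative 2. No profitable deviation — NE.
(B, R): Row can switch to A (-4 → 5). Not NE.

(B, M)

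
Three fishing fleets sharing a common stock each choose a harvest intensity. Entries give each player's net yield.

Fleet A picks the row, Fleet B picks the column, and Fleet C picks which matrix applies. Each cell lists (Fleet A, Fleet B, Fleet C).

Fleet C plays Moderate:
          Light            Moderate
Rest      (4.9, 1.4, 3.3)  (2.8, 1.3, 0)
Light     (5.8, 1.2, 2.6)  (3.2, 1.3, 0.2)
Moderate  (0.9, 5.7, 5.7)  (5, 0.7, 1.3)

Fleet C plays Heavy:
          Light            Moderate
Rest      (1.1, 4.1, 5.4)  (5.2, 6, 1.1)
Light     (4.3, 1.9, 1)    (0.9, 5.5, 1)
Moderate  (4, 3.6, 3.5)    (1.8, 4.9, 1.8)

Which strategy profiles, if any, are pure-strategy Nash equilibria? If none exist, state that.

Fleet A against (Light, Moderate): payoffs 4.9, 5.8, 0.9 → best response Light.
Fleet A against (Light, Heavy): payoffs 1.1, 4.3, 4 → best response Light.
Fleet A against (Moderate, Moderate): payoffs 2.8, 3.2, 5 → best response Moderate.
Fleet A against (Moderate, Heavy): payoffs 5.2, 0.9, 1.8 → best response Rest.
Fleet B against (Rest, Moderate): payoffs 1.4, 1.3 → best response Light.
Fleet B against (Rest, Heavy): payoffs 4.1, 6 → best response Moderate.
Fleet B against (Light, Moderate): payoffs 1.2, 1.3 → best response Moderate.
Fleet B against (Light, Heavy): payoffs 1.9, 5.5 → best response Moderate.
Fleet B against (Moderate, Moderate): payoffs 5.7, 0.7 → best response Light.
Fleet B against (Moderate, Heavy): payoffs 3.6, 4.9 → best response Moderate.
Fleet C against (Rest, Light): payoffs 3.3, 5.4 → best response Heavy.
Fleet C against (Rest, Moderate): payoffs 0, 1.1 → best response Heavy.
Fleet C against (Light, Light): payoffs 2.6, 1 → best response Moderate.
Fleet C against (Light, Moderate): payoffs 0.2, 1 → best response Heavy.
Fleet C against (Moderate, Light): payoffs 5.7, 3.5 → best response Moderate.
Fleet C against (Moderate, Moderate): payoffs 1.3, 1.8 → best response Heavy.
Mutual best responses: (Rest, Moderate, Heavy).

Pure NE: (Rest, Moderate, Heavy)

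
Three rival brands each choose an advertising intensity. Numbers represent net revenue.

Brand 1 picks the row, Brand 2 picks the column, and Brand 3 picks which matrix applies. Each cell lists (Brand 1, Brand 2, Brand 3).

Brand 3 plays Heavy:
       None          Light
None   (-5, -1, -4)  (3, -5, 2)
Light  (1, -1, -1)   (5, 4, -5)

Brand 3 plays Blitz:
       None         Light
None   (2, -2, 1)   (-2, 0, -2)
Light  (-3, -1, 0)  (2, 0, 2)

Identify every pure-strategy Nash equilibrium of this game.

(None, None, Heavy): Brand 1 can switch to Light (-5 → 1). Not NE.
(None, None, Blitz): Brand 2 can switch to Light (-2 → 0). Not NE.
(None, Light, Heavy): Brand 1 can switch to Light (3 → 5). Not NE.
(None, Light, Blitz): Brand 1 can switch to Light (-2 → 2). Not NE.
(Light, None, Heavy): Brand 2 can switch to Light (-1 → 4). Not NE.
(Light, None, Blitz): Brand 1 can switch to None (-3 → 2). Not NE.
(Light, Light, Blitz): Brand 1 gets 2, best alternative -2; Brand 2 gets 0, best alternative -1; Brand 3 gets 2, best alternative -5. No profitable deviation — NE.
(The remaining 1 profile has a profitable deviation by the same check.)

The unique pure-strategy Nash equilibrium is (Light, Light, Blitz).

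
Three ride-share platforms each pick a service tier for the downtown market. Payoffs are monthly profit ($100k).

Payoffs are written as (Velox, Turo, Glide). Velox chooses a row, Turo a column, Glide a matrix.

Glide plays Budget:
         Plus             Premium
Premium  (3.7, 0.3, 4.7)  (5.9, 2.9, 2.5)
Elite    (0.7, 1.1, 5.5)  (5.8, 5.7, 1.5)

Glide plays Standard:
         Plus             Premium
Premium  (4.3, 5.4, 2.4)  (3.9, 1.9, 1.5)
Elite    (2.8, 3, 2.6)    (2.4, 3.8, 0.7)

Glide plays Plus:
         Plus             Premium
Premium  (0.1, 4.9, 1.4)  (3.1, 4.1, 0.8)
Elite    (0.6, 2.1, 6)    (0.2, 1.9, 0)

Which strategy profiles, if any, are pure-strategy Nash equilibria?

Velox against (Plus, Budget): payoffs 3.7, 0.7 → best response Premium.
Velox against (Plus, Standard): payoffs 4.3, 2.8 → best response Premium.
Velox against (Plus, Plus): payoffs 0.1, 0.6 → best response Elite.
Velox against (Premium, Budget): payoffs 5.9, 5.8 → best response Premium.
Velox against (Premium, Standard): payoffs 3.9, 2.4 → best response Premium.
Velox against (Premium, Plus): payoffs 3.1, 0.2 → best response Premium.
Turo against (Premium, Budget): payoffs 0.3, 2.9 → best response Premium.
Turo against (Premium, Standard): payoffs 5.4, 1.9 → best response Plus.
Turo against (Premium, Plus): payoffs 4.9, 4.1 → best response Plus.
Turo against (Elite, Budget): payoffs 1.1, 5.7 → best response Premium.
Turo against (Elite, Standard): payoffs 3, 3.8 → best response Premium.
Turo against (Elite, Plus): payoffs 2.1, 1.9 → best response Plus.
Glide against (Premium, Plus): payoffs 4.7, 2.4, 1.4 → best response Budget.
Glide against (Premium, Premium): payoffs 2.5, 1.5, 0.8 → best response Budget.
Glide against (Elite, Plus): payoffs 5.5, 2.6, 6 → best response Plus.
Glide against (Elite, Premium): payoffs 1.5, 0.7, 0 → best response Budget.
Mutual best responses: (Premium, Premium, Budget); (Elite, Plus, Plus).

(Premium, Premium, Budget); (Elite, Plus, Plus)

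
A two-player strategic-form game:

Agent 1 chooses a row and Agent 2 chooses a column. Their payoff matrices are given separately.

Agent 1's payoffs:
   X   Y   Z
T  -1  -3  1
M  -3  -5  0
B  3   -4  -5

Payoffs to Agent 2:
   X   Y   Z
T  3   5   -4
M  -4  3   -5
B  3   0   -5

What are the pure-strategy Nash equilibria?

Agent 1 against X: payoffs -1, -3, 3 → best response B.
Agent 1 against Y: payoffs -3, -5, -4 → best response T.
Agent 1 against Z: payoffs 1, 0, -5 → best response T.
Agent 2 against T: payoffs 3, 5, -4 → best response Y.
Agent 2 against M: payoffs -4, 3, -5 → best response Y.
Agent 2 against B: payoffs 3, 0, -5 → best response X.
Mutual best responses: (T, Y); (B, X).

(T, Y) and (B, X)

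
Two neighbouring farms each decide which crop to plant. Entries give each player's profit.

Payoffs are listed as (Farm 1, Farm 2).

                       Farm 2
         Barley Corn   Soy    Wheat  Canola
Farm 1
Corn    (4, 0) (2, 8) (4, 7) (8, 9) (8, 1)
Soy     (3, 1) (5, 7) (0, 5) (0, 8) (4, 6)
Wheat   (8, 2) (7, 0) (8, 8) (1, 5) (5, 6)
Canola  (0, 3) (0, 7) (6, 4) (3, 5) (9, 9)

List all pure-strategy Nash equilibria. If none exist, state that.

Farm 1 against Barley: payoffs 4, 3, 8, 0 → best response Wheat.
Farm 1 against Corn: payoffs 2, 5, 7, 0 → best response Wheat.
Farm 1 against Soy: payoffs 4, 0, 8, 6 → best response Wheat.
Farm 1 against Wheat: payoffs 8, 0, 1, 3 → best response Corn.
Farm 1 against Canola: payoffs 8, 4, 5, 9 → best response Canola.
Farm 2 against Corn: payoffs 0, 8, 7, 9, 1 → best response Wheat.
Farm 2 against Soy: payoffs 1, 7, 5, 8, 6 → best response Wheat.
Farm 2 against Wheat: payoffs 2, 0, 8, 5, 6 → best response Soy.
Farm 2 against Canola: payoffs 3, 7, 4, 5, 9 → best response Canola.
Mutual best responses: (Corn, Wheat); (Wheat, Soy); (Canola, Canola).

(Corn, Wheat) and (Wheat, Soy) and (Canola, Canola)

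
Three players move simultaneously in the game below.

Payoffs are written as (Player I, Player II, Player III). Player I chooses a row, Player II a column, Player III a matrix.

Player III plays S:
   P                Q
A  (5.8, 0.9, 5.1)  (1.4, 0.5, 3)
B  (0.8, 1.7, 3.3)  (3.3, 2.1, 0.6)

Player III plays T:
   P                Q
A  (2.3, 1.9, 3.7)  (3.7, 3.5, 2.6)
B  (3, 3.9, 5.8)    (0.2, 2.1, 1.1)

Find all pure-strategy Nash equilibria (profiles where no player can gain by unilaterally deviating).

(A, P, S), (B, P, T)

Mark each player's best response to every combination of opponents' strategies; a profile where every player is best-responding is a pure Nash equilibrium.
Player I against (P, S): payoffs 5.8, 0.8 → best response A.
Player I against (P, T): payoffs 2.3, 3 → best response B.
Player I against (Q, S): payoffs 1.4, 3.3 → best response B.
Player I against (Q, T): payoffs 3.7, 0.2 → best response A.
Player II against (A, S): payoffs 0.9, 0.5 → best response P.
Player II against (A, T): payoffs 1.9, 3.5 → best response Q.
Player II against (B, S): payoffs 1.7, 2.1 → best response Q.
Player II against (B, T): payoffs 3.9, 2.1 → best response P.
Player III against (A, P): payoffs 5.1, 3.7 → best response S.
Player III against (A, Q): payoffs 3, 2.6 → best response S.
Player III against (B, P): payoffs 3.3, 5.8 → best response T.
Player III against (B, Q): payoffs 0.6, 1.1 → best response T.
Mutual best responses: (A, P, S); (B, P, T).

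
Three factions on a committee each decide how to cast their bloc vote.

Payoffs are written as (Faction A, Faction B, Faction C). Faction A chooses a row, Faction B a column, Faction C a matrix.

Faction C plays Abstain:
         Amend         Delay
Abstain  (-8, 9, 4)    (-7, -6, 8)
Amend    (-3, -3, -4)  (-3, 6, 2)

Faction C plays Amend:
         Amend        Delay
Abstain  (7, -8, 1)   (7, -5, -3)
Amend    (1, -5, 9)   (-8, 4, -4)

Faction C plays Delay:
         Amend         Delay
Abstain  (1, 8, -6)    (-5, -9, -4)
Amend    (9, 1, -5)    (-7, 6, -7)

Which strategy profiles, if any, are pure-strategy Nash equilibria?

Faction A against (Amend, Abstain): payoffs -8, -3 → best response Amend.
Faction A against (Amend, Amend): payoffs 7, 1 → best response Abstain.
Faction A against (Amend, Delay): payoffs 1, 9 → best response Amend.
Faction A against (Delay, Abstain): payoffs -7, -3 → best response Amend.
Faction A against (Delay, Amend): payoffs 7, -8 → best response Abstain.
Faction A against (Delay, Delay): payoffs -5, -7 → best response Abstain.
Faction B against (Abstain, Abstain): payoffs 9, -6 → best response Amend.
Faction B against (Abstain, Amend): payoffs -8, -5 → best response Delay.
Faction B against (Abstain, Delay): payoffs 8, -9 → best response Amend.
Faction B against (Amend, Abstain): payoffs -3, 6 → best response Delay.
Faction B against (Amend, Amend): payoffs -5, 4 → best response Delay.
Faction B against (Amend, Delay): payoffs 1, 6 → best response Delay.
Faction C against (Abstain, Amend): payoffs 4, 1, -6 → best response Abstain.
Faction C against (Abstain, Delay): payoffs 8, -3, -4 → best response Abstain.
Faction C against (Amend, Amend): payoffs -4, 9, -5 → best response Amend.
Faction C against (Amend, Delay): payoffs 2, -4, -7 → best response Abstain.
Mutual best responses: (Amend, Delay, Abstain).

The unique pure-strategy Nash equilibrium is (Amend, Delay, Abstain).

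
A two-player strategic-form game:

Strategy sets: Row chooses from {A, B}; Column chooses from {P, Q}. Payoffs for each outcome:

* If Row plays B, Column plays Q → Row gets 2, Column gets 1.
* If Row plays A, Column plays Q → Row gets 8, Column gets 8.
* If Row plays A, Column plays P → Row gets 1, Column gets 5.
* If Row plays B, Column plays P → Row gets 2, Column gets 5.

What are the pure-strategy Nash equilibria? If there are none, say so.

Mark each player's best response to every combination of opponents' strategies; a profile where every player is best-responding is a pure Nash equilibrium.
Row against P: payoffs 1, 2 → best response B.
Row against Q: payoffs 8, 2 → best response A.
Column against A: payoffs 5, 8 → best response Q.
Column against B: payoffs 5, 1 → best response P.
Mutual best responses: (A, Q); (B, P).

The pure Nash equilibria are (A, Q); (B, P).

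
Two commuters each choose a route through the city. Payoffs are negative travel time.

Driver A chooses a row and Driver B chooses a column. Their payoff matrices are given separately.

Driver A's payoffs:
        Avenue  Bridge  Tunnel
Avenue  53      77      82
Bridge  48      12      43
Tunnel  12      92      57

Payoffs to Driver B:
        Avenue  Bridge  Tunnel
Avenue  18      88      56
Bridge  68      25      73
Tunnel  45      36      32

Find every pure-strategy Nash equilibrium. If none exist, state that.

This game has no pure Nash equilibrium.

Driver A against Avenue: payoffs 53, 48, 12 → best response Avenue.
Driver A against Bridge: payoffs 77, 12, 92 → best response Tunnel.
Driver A against Tunnel: payoffs 82, 43, 57 → best response Avenue.
Driver B against Avenue: payoffs 18, 88, 56 → best response Bridge.
Driver B against Bridge: payoffs 68, 25, 73 → best response Tunnel.
Driver B against Tunnel: payoffs 45, 36, 32 → best response Avenue.
No profile is a mutual best response for all players.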